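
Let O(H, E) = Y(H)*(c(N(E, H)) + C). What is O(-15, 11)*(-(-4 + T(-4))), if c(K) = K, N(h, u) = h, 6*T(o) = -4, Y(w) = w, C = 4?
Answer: -1050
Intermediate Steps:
T(o) = -⅔ (T(o) = (⅙)*(-4) = -⅔)
O(H, E) = H*(4 + E) (O(H, E) = H*(E + 4) = H*(4 + E))
O(-15, 11)*(-(-4 + T(-4))) = (-15*(4 + 11))*(-(-4 - ⅔)) = (-15*15)*(-1*(-14/3)) = -225*14/3 = -1050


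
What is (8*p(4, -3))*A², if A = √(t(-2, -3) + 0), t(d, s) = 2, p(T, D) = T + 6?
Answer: 160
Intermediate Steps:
p(T, D) = 6 + T
A = √2 (A = √(2 + 0) = √2 ≈ 1.4142)
(8*p(4, -3))*A² = (8*(6 + 4))*(√2)² = (8*10)*2 = 80*2 = 160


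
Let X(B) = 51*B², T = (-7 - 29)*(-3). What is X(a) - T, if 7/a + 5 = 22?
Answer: -1689/17 ≈ -99.353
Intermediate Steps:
a = 7/17 (a = 7/(-5 + 22) = 7/17 ≈ 0.41176)
T = 108 (T = -36*(-3) = 108)
X(a) - T = 51*(7/17)² - 1*108 = 51*(49/289) - 108 = 147/17 - 108 = -1689/17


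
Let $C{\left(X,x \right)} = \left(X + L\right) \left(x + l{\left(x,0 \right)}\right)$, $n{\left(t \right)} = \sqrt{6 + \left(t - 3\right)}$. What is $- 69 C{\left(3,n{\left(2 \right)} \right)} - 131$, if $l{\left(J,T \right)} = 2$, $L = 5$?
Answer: $-1235 - 552 \sqrt{5} \approx -2469.3$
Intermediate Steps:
$n{\left(t \right)} = \sqrt{3 + t}$ ($n{\left(t \right)} = \sqrt{6 + \left(t - 3\right)} = \sqrt{6 + \left(-3 + t\right)} = \sqrt{3 + t}$)
$C{\left(X,x \right)} = \left(2 + x\right) \left(5 + X\right)$ ($C{\left(X,x \right)} = \left(X + 5\right) \left(x + 2\right) = \left(5 + X\right) \left(2 + x\right) = \left(2 + x\right) \left(5 + X\right)$)
$- 69 C{\left(3,n{\left(2 \right)} \right)} - 131 = - 69 \left(10 + 2 \cdot 3 + 5 \sqrt{3 + 2} + 3 \sqrt{3 + 2}\right) - 131 = - 69 \left(10 + 6 + 5 \sqrt{5} + 3 \sqrt{5}\right) - 131 = - 69 \left(16 + 8 \sqrt{5}\right) - 131 = \left(-1104 - 552 \sqrt{5}\right) - 131 = -1235 - 552 \sqrt{5}$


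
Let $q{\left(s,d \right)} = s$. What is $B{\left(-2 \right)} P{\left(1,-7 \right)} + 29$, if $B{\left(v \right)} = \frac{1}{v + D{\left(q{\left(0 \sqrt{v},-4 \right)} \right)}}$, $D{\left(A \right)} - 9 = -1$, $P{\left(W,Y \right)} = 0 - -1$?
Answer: $\frac{175}{6} \approx 29.167$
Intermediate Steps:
$P{\left(W,Y \right)} = 1$ ($P{\left(W,Y \right)} = 0 + 1 = 1$)
$D{\left(A \right)} = 8$ ($D{\left(A \right)} = 9 - 1 = 8$)
$B{\left(v \right)} = \frac{1}{8 + v}$ ($B{\left(v \right)} = \frac{1}{v + 8} = \frac{1}{8 + v}$)
$B{\left(-2 \right)} P{\left(1,-7 \right)} + 29 = \frac{1}{8 - 2} \cdot 1 + 29 = \frac{1}{6} \cdot 1 + 29 = \frac{1}{6} + 29 = \frac{175}{6}$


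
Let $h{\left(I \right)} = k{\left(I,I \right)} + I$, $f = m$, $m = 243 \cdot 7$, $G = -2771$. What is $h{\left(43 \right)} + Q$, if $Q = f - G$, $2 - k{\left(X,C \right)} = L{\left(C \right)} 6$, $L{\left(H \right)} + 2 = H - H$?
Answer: $4529$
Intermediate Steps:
$m = 1701$
$f = 1701$
$L{\left(H \right)} = -2$ ($L{\left(H \right)} = -2 + \left(H - H\right) = -2 + 0 = -2$)
$k{\left(X,C \right)} = 14$ ($k{\left(X,C \right)} = 2 - \left(-2\right) 6 = 2 - -12 = 2 + 12 = 14$)
$h{\left(I \right)} = 14 + I$
$Q = 4472$ ($Q = 1701 - -2771 = 1701 + 2771 = 4472$)
$h{\left(43 \right)} + Q = \left(14 + 43\right) + 4472 = 57 + 4472 = 4529$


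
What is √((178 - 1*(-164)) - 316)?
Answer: √26 ≈ 5.0990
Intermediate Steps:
√((178 - 1*(-164)) - 316) = √((178 + 164) - 316) = √(342 - 316) = √26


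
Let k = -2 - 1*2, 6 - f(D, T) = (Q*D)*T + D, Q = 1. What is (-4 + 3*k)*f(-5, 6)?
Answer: -656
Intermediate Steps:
f(D, T) = 6 - D - D*T (f(D, T) = 6 - ((1*D)*T + D) = 6 - (D*T + D) = 6 - (D + D*T) = 6 + (-D - D*T) = 6 - D - D*T)
k = -4 (k = -2 - 2 = -4)
(-4 + 3*k)*f(-5, 6) = (-4 + 3*(-4))*(6 - 1*(-5) - 1*(-5)*6) = (-4 - 12)*(6 + 5 + 30) = -16*41 = -656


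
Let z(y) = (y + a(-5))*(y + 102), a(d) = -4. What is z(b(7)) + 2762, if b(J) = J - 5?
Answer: 2554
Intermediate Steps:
b(J) = -5 + J
z(y) = (-4 + y)*(102 + y) (z(y) = (y - 4)*(y + 102) = (-4 + y)*(102 + y))
z(b(7)) + 2762 = (-408 + (-5 + 7)² + 98*(-5 + 7)) + 2762 = (-408 + 2² + 98*2) + 2762 = (-408 + 4 + 196) + 2762 = -208 + 2762 = 2554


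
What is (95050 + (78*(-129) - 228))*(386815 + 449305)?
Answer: 70869531200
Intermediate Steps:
(95050 + (78*(-129) - 228))*(386815 + 449305) = (95050 + (-10062 - 228))*836120 = (95050 - 10290)*836120 = 84760*836120 = 70869531200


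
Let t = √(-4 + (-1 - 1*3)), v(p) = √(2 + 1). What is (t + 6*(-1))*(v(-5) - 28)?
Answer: 2*(3 - I*√2)*(28 - √3) ≈ 157.61 - 74.297*I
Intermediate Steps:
v(p) = √3
t = 2*I*√2 (t = √(-4 + (-1 - 3)) = √(-4 - 4) = √(-8) = 2*I*√2 ≈ 2.8284*I)
(t + 6*(-1))*(v(-5) - 28) = (2*I*√2 + 6*(-1))*(√3 - 28) = (2*I*√2 - 6)*(-28 + √3) = (-6 + 2*I*√2)*(-28 + √3) = (-28 + √3)*(-6 + 2*I*√2)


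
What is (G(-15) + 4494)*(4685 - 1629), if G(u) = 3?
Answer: 13742832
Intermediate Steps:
(G(-15) + 4494)*(4685 - 1629) = (3 + 4494)*(4685 - 1629) = 4497*3056 = 13742832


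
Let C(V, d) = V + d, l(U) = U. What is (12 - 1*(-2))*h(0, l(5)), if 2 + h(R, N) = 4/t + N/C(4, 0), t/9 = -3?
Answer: -679/54 ≈ -12.574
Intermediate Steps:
t = -27 (t = 9*(-3) = -27)
h(R, N) = -58/27 + N/4 (h(R, N) = -2 + (4/(-27) + N/(4 + 0)) = -2 + (4*(-1/27) + N/4) = -2 + (-4/27 + N*(¼)) = -2 + (-4/27 + N/4) = -58/27 + N/4)
(12 - 1*(-2))*h(0, l(5)) = (12 - 1*(-2))*(-58/27 + (¼)*5) = (12 + 2)*(-58/27 + 5/4) = 14*(-97/108) = -679/54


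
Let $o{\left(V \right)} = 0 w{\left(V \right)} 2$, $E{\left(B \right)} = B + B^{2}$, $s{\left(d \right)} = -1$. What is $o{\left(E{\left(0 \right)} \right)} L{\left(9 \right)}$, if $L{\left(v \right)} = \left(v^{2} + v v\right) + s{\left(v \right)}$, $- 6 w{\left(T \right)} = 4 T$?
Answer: $0$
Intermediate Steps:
$w{\left(T \right)} = - \frac{2 T}{3}$ ($w{\left(T \right)} = - \frac{4 T}{6} = - \frac{2 T}{3}$)
$o{\left(V \right)} = 0$ ($o{\left(V \right)} = 0 \left(- \frac{2 V}{3}\right) 2 = 0 \cdot 2 = 0$)
$L{\left(v \right)} = -1 + 2 v^{2}$ ($L{\left(v \right)} = \left(v^{2} + v v\right) - 1 = \left(v^{2} + v^{2}\right) - 1 = 2 v^{2} - 1 = -1 + 2 v^{2}$)
$o{\left(E{\left(0 \right)} \right)} L{\left(9 \right)} = 0 \left(-1 + 2 \cdot 9^{2}\right) = 0 \left(-1 + 2 \cdot 81\right) = 0 \left(-1 + 162\right) = 0 \cdot 161 = 0$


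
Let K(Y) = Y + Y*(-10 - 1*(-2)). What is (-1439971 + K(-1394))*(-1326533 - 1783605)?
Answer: 4448159799394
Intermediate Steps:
K(Y) = -7*Y (K(Y) = Y + Y*(-10 + 2) = Y + Y*(-8) = Y - 8*Y = -7*Y)
(-1439971 + K(-1394))*(-1326533 - 1783605) = (-1439971 - 7*(-1394))*(-1326533 - 1783605) = (-1439971 + 9758)*(-3110138) = -1430213*(-3110138) = 4448159799394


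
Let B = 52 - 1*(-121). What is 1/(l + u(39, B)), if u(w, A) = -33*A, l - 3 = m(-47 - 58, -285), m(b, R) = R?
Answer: -1/5991 ≈ -0.00016692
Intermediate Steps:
l = -282 (l = 3 - 285 = -282)
B = 173 (B = 52 + 121 = 173)
1/(l + u(39, B)) = 1/(-282 - 33*173) = 1/(-282 - 5709) = 1/(-5991) = -1/5991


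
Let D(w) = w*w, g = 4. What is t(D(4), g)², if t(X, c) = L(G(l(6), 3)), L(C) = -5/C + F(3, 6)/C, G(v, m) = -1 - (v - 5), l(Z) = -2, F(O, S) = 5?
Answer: 0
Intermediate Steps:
D(w) = w²
G(v, m) = 4 - v (G(v, m) = -1 - (-5 + v) = -1 + (5 - v) = 4 - v)
L(C) = 0 (L(C) = -5/C + 5/C = 0)
t(X, c) = 0
t(D(4), g)² = 0² = 0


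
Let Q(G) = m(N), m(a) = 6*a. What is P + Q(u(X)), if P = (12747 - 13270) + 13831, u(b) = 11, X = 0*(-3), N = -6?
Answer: 13272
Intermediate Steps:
X = 0
Q(G) = -36 (Q(G) = 6*(-6) = -36)
P = 13308 (P = -523 + 13831 = 13308)
P + Q(u(X)) = 13308 - 36 = 13272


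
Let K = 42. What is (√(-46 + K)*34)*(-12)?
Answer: -816*I ≈ -816.0*I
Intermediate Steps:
(√(-46 + K)*34)*(-12) = (√(-46 + 42)*34)*(-12) = (√(-4)*34)*(-12) = ((2*I)*34)*(-12) = (68*I)*(-12) = -816*I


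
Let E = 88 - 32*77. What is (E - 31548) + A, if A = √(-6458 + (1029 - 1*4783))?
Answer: -33924 + 2*I*√2553 ≈ -33924.0 + 101.05*I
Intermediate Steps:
A = 2*I*√2553 (A = √(-6458 + (1029 - 4783)) = √(-6458 - 3754) = √(-10212) = 2*I*√2553 ≈ 101.05*I)
E = -2376 (E = 88 - 2464 = -2376)
(E - 31548) + A = (-2376 - 31548) + 2*I*√2553 = -33924 + 2*I*√2553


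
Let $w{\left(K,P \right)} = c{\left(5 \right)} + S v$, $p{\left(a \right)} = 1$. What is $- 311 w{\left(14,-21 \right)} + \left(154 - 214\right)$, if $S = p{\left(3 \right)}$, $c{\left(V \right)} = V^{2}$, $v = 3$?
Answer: $-8768$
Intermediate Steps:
$S = 1$
$w{\left(K,P \right)} = 28$ ($w{\left(K,P \right)} = 5^{2} + 1 \cdot 3 = 25 + 3 = 28$)
$- 311 w{\left(14,-21 \right)} + \left(154 - 214\right) = \left(-311\right) 28 + \left(154 - 214\right) = -8708 - 60 = -8768$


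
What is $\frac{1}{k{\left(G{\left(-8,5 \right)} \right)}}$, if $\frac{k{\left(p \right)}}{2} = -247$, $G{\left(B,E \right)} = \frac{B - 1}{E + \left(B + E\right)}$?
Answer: $- \frac{1}{494} \approx -0.0020243$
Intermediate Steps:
$G{\left(B,E \right)} = \frac{-1 + B}{B + 2 E}$
$k{\left(p \right)} = -494$ ($k{\left(p \right)} = 2 \left(-247\right) = -494$)
$\frac{1}{k{\left(G{\left(-8,5 \right)} \right)}} = \frac{1}{-494} = - \frac{1}{494}$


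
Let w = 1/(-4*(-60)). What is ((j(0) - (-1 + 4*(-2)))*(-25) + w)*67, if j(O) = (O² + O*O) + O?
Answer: -3617933/240 ≈ -15075.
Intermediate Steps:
w = 1/240 ≈ 0.0041667
j(O) = O + 2*O² (j(O) = (O² + O²) + O = 2*O² + O = O + 2*O²)
((j(0) - (-1 + 4*(-2)))*(-25) + w)*67 = ((0*(1 + 2*0) - (-1 + 4*(-2)))*(-25) + 1/240)*67 = ((0*(1 + 0) - (-1 - 8))*(-25) + 1/240)*67 = ((0*1 - 1*(-9))*(-25) + 1/240)*67 = ((0 + 9)*(-25) + 1/240)*67 = (9*(-25) + 1/240)*67 = (-225 + 1/240)*67 = -53999/240*67 = -3617933/240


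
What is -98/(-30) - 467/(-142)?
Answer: 13963/2130 ≈ 6.5554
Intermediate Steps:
-98/(-30) - 467/(-142) = -98*(-1/30) - 467*(-1/142) = 49/15 + 467/142 = 13963/2130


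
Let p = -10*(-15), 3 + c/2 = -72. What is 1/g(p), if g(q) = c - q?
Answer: -1/300 ≈ -0.0033333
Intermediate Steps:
c = -150 (c = -6 + 2*(-72) = -6 - 144 = -150)
p = 150
g(q) = -150 - q
1/g(p) = 1/(-150 - 1*150) = 1/(-150 - 150) = 1/(-300) = -1/300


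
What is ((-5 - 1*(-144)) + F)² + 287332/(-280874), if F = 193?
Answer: 15479384222/140437 ≈ 1.1022e+5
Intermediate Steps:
((-5 - 1*(-144)) + F)² + 287332/(-280874) = ((-5 - 1*(-144)) + 193)² + 287332/(-280874) = ((-5 + 144) + 193)² + 287332*(-1/280874) = (139 + 193)² - 143666/140437 = 332² - 143666/140437 = 110224 - 143666/140437 = 15479384222/140437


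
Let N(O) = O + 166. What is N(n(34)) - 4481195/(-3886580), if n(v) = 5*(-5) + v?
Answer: 136926539/777316 ≈ 176.15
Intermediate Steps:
n(v) = -25 + v
N(O) = 166 + O
N(n(34)) - 4481195/(-3886580) = (166 + (-25 + 34)) - 4481195/(-3886580) = (166 + 9) - 4481195*(-1)/3886580 = 175 - 1*(-896239/777316) = 175 + 896239/777316 = 136926539/777316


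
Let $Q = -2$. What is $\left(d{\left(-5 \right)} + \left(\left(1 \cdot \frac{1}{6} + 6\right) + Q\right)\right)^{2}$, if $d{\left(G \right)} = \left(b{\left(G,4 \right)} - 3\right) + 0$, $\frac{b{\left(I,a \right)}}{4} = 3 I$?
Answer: $\frac{124609}{36} \approx 3461.4$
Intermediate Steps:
$b{\left(I,a \right)} = 12 I$ ($b{\left(I,a \right)} = 4 \cdot 3 I = 12 I$)
$d{\left(G \right)} = -3 + 12 G$ ($d{\left(G \right)} = \left(12 G - 3\right) + 0 = \left(-3 + 12 G\right) + 0 = -3 + 12 G$)
$\left(d{\left(-5 \right)} + \left(\left(1 \cdot \frac{1}{6} + 6\right) + Q\right)\right)^{2} = \left(\left(-3 + 12 \left(-5\right)\right) + \left(\left(1 \cdot \frac{1}{6} + 6\right) - 2\right)\right)^{2} = \left(\left(-3 - 60\right) + \left(\left(1 \cdot \frac{1}{6} + 6\right) - 2\right)\right)^{2} = \left(-63 + \left(\left(\frac{1}{6} + 6\right) - 2\right)\right)^{2} = \left(-63 + \left(\frac{37}{6} - 2\right)\right)^{2} = \left(-63 + \frac{25}{6}\right)^{2} = \left(- \frac{353}{6}\right)^{2} = \frac{124609}{36}$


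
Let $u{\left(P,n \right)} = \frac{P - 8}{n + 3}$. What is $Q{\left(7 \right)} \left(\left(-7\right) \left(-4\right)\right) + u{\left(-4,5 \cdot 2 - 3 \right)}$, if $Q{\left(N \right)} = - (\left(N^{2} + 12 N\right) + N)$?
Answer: $- \frac{19606}{5} \approx -3921.2$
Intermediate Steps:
$u{\left(P,n \right)} = \frac{-8 + P}{3 + n}$
$Q{\left(N \right)} = - N^{2} - 13 N$ ($Q{\left(N \right)} = - (N^{2} + 13 N) = - N^{2} - 13 N$)
$Q{\left(7 \right)} \left(\left(-7\right) \left(-4\right)\right) + u{\left(-4,5 \cdot 2 - 3 \right)} = \left(-1\right) 7 \left(13 + 7\right) \left(\left(-7\right) \left(-4\right)\right) + \frac{-8 - 4}{3 + \left(5 \cdot 2 - 3\right)} = \left(-1\right) 7 \cdot 20 \cdot 28 + \frac{1}{3 + \left(10 - 3\right)} \left(-12\right) = \left(-140\right) 28 + \frac{1}{3 + 7} \left(-12\right) = -3920 + \frac{1}{10} \left(-12\right) = -3920 - \frac{6}{5} = - \frac{19606}{5}$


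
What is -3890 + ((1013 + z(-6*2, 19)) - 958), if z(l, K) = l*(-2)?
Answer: -3811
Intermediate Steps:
z(l, K) = -2*l
-3890 + ((1013 + z(-6*2, 19)) - 958) = -3890 + ((1013 - (-12)*2) - 958) = -3890 + ((1013 - 2*(-12)) - 958) = -3890 + ((1013 + 24) - 958) = -3890 + (1037 - 958) = -3890 + 79 = -3811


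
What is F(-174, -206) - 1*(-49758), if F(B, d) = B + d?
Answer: 49378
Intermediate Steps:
F(-174, -206) - 1*(-49758) = (-174 - 206) - 1*(-49758) = -380 + 49758 = 49378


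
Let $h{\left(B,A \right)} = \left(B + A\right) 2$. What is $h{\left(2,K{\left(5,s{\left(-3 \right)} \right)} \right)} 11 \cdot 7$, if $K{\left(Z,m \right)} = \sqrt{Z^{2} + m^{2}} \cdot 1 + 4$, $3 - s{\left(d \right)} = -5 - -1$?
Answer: $924 + 154 \sqrt{74} \approx 2248.8$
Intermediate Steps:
$s{\left(d \right)} = 7$ ($s{\left(d \right)} = 3 - \left(-5 - -1\right) = 3 - \left(-5 + 1\right) = 3 - -4 = 3 + 4 = 7$)
$K{\left(Z,m \right)} = 4 + \sqrt{Z^{2} + m^{2}}$ ($K{\left(Z,m \right)} = \sqrt{Z^{2} + m^{2}} + 4 = 4 + \sqrt{Z^{2} + m^{2}}$)
$h{\left(B,A \right)} = 2 A + 2 B$ ($h{\left(B,A \right)} = \left(A + B\right) 2 = 2 A + 2 B$)
$h{\left(2,K{\left(5,s{\left(-3 \right)} \right)} \right)} 11 \cdot 7 = \left(2 \left(4 + \sqrt{5^{2} + 7^{2}}\right) + 2 \cdot 2\right) 11 \cdot 7 = \left(2 \left(4 + \sqrt{25 + 49}\right) + 4\right) 11 \cdot 7 = \left(2 \left(4 + \sqrt{74}\right) + 4\right) 11 \cdot 7 = \left(\left(8 + 2 \sqrt{74}\right) + 4\right) 11 \cdot 7 = \left(12 + 2 \sqrt{74}\right) 11 \cdot 7 = \left(132 + 22 \sqrt{74}\right) 7 = 924 + 154 \sqrt{74}$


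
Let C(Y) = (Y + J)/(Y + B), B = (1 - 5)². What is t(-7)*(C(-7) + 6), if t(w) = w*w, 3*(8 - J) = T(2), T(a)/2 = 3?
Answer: 2597/9 ≈ 288.56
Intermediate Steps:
T(a) = 6 (T(a) = 2*3 = 6)
J = 6 (J = 8 - ⅓*6 = 8 - 2 = 6)
t(w) = w²
B = 16 (B = (-4)² = 16)
C(Y) = (6 + Y)/(16 + Y) (C(Y) = (Y + 6)/(Y + 16) = (6 + Y)/(16 + Y))
t(-7)*(C(-7) + 6) = (-7)²*((6 - 7)/(16 - 7) + 6) = 49*(-1/9 + 6) = 49*((⅑)*(-1) + 6) = 49*(-⅑ + 6) = 49*(53/9) = 2597/9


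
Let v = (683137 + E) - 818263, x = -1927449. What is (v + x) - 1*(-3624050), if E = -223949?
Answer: 1337526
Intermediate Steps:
v = -359075 (v = (683137 - 223949) - 818263 = 459188 - 818263 = -359075)
(v + x) - 1*(-3624050) = (-359075 - 1927449) - 1*(-3624050) = -2286524 + 3624050 = 1337526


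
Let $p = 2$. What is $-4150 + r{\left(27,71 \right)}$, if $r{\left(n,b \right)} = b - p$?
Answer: $-4081$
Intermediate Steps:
$r{\left(n,b \right)} = -2 + b$ ($r{\left(n,b \right)} = b - 2 = -2 + b$)
$-4150 + r{\left(27,71 \right)} = -4150 + \left(-2 + 71\right) = -4150 + 69 = -4081$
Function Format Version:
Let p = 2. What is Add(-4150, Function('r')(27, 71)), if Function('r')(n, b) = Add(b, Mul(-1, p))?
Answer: -4081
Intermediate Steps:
Function('r')(n, b) = Add(-2, b) (Function('r')(n, b) = Add(b, Mul(-1, 2)) = Add(b, -2) = Add(-2, b))
Add(-4150, Function('r')(27, 71)) = Add(-4150, Add(-2, 71)) = Add(-4150, 69) = -4081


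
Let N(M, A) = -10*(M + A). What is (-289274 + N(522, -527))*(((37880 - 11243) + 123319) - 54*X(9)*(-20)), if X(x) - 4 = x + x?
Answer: -50242836384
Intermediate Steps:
N(M, A) = -10*A - 10*M (N(M, A) = -10*(A + M) = -10*A - 10*M)
X(x) = 4 + 2*x (X(x) = 4 + (x + x) = 4 + 2*x)
(-289274 + N(522, -527))*(((37880 - 11243) + 123319) - 54*X(9)*(-20)) = (-289274 + (-10*(-527) - 10*522))*(((37880 - 11243) + 123319) - 54*(4 + 2*9)*(-20)) = (-289274 + (5270 - 5220))*((26637 + 123319) - 54*(4 + 18)*(-20)) = (-289274 + 50)*(149956 - 54*22*(-20)) = -289224*(149956 - 1188*(-20)) = -289224*(149956 + 23760) = -289224*173716 = -50242836384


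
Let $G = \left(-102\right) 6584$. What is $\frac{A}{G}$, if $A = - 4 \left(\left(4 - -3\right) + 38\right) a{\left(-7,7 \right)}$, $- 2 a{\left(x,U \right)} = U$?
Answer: $- \frac{105}{111928} \approx -0.0009381$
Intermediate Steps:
$a{\left(x,U \right)} = - \frac{U}{2}$
$G = -671568$
$A = 630$ ($A = - 4 \left(\left(4 - -3\right) + 38\right) \left(\left(- \frac{1}{2}\right) 7\right) = - 4 \left(\left(4 + 3\right) + 38\right) \left(- \frac{7}{2}\right) = - 4 \left(7 + 38\right) \left(- \frac{7}{2}\right) = \left(-4\right) 45 \left(- \frac{7}{2}\right) = \left(-180\right) \left(- \frac{7}{2}\right) = 630$)
$\frac{A}{G} = \frac{630}{-671568} = 630 \left(- \frac{1}{671568}\right) = - \frac{105}{111928}$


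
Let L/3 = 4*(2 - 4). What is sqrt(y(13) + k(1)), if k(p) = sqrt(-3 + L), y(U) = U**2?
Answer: sqrt(169 + 3*I*sqrt(3)) ≈ 13.002 + 0.1998*I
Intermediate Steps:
L = -24 (L = 3*(4*(2 - 4)) = 3*(4*(-2)) = 3*(-8) = -24)
k(p) = 3*I*sqrt(3) (k(p) = sqrt(-3 - 24) = sqrt(-27) = 3*I*sqrt(3))
sqrt(y(13) + k(1)) = sqrt(13**2 + 3*I*sqrt(3)) = sqrt(169 + 3*I*sqrt(3))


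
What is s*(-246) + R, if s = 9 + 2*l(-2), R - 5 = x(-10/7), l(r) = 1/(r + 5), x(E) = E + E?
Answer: -16631/7 ≈ -2375.9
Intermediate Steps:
x(E) = 2*E
l(r) = 1/(5 + r)
R = 15/7 (R = 5 + 2*(-10/7) = 5 - 20/7 = 15/7 ≈ 2.1429)
s = 29/3 (s = 9 + 2/(5 - 2) = 9 + 2/3 = 9 + 2*(⅓) = 9 + ⅔ = 29/3 ≈ 9.6667)
s*(-246) + R = (29/3)*(-246) + 15/7 = -2378 + 15/7 = -16631/7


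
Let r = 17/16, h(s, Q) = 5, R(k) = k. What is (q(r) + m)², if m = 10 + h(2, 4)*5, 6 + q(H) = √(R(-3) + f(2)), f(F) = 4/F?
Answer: (29 + I)² ≈ 840.0 + 58.0*I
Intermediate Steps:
r = 17/16 (r = 17*(1/16) = 17/16 ≈ 1.0625)
q(H) = -6 + I (q(H) = -6 + √(-3 + 4/2) = -6 + √(-3 + 4*(½)) = -6 + √(-3 + 2) = -6 + √(-1) = -6 + I)
m = 35 (m = 10 + 5*5 = 10 + 25 = 35)
(q(r) + m)² = ((-6 + I) + 35)² = (29 + I)²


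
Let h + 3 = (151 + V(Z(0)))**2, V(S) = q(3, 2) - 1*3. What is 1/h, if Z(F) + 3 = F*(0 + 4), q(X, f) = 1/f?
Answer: 4/88197 ≈ 4.5353e-5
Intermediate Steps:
Z(F) = -3 + 4*F (Z(F) = -3 + F*(0 + 4) = -3 + F*4 = -3 + 4*F)
V(S) = -5/2 (V(S) = 1/2 - 1*3 = 1/2 - 3 = -5/2)
h = 88197/4 (h = -3 + (151 - 5/2)**2 = -3 + (297/2)**2 = -3 + 88209/4 = 88197/4 ≈ 22049.)
1/h = 1/(88197/4) = 4/88197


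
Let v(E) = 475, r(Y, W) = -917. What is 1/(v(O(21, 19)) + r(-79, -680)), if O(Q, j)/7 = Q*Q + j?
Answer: -1/442 ≈ -0.0022624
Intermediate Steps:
O(Q, j) = 7*j + 7*Q**2 (O(Q, j) = 7*(Q*Q + j) = 7*(Q**2 + j) = 7*(j + Q**2) = 7*j + 7*Q**2)
1/(v(O(21, 19)) + r(-79, -680)) = 1/(475 - 917) = 1/(-442) = -1/442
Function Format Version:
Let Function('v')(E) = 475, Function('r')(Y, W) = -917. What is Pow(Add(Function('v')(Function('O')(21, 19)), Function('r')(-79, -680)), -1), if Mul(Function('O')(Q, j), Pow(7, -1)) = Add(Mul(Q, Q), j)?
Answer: Rational(-1, 442) ≈ -0.0022624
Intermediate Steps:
Function('O')(Q, j) = Add(Mul(7, j), Mul(7, Pow(Q, 2))) (Function('O')(Q, j) = Mul(7, Add(Mul(Q, Q), j)) = Mul(7, Add(Pow(Q, 2), j)) = Mul(7, Add(j, Pow(Q, 2))) = Add(Mul(7, j), Mul(7, Pow(Q, 2))))
Pow(Add(Function('v')(Function('O')(21, 19)), Function('r')(-79, -680)), -1) = Pow(Add(475, -917), -1) = Pow(-442, -1) = Rational(-1, 442)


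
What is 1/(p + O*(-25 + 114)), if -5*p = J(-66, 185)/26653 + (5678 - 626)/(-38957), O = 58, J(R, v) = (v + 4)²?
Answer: 5191604605/26797806038969 ≈ 0.00019373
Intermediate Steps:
J(R, v) = (4 + v)²
p = -1256932041/5191604605 (p = -((4 + 185)²/26653 + (5678 - 626)/(-38957))/5 = -(189²*(1/26653) + 5052*(-1/38957))/5 = -(35721*(1/26653) - 5052/38957)/5 = -(35721/26653 - 5052/38957)/5 = -⅕*1256932041/1038320921 = -1256932041/5191604605 ≈ -0.24211)
1/(p + O*(-25 + 114)) = 1/(-1256932041/5191604605 + 58*(-25 + 114)) = 1/(-1256932041/5191604605 + 58*89) = 1/(-1256932041/5191604605 + 5162) = 1/(26797806038969/5191604605) = 5191604605/26797806038969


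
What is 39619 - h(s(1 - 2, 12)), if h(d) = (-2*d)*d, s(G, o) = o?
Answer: 39907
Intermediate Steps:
h(d) = -2*d²
39619 - h(s(1 - 2, 12)) = 39619 - (-2)*12² = 39619 - (-2)*144 = 39619 - 1*(-288) = 39619 + 288 = 39907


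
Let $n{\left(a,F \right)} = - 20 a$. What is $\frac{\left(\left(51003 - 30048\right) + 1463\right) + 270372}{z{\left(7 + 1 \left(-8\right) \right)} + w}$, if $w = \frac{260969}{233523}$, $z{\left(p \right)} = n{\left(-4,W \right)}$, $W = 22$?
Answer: $\frac{68373199170}{18942809} \approx 3609.5$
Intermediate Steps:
$z{\left(p \right)} = 80$ ($z{\left(p \right)} = \left(-20\right) \left(-4\right) = 80$)
$w = \frac{260969}{233523}$ ($w = 260969 \cdot \frac{1}{233523} = \frac{260969}{233523} \approx 1.1175$)
$\frac{\left(\left(51003 - 30048\right) + 1463\right) + 270372}{z{\left(7 + 1 \left(-8\right) \right)} + w} = \frac{\left(\left(51003 - 30048\right) + 1463\right) + 270372}{80 + \frac{260969}{233523}} = \frac{\left(20955 + 1463\right) + 270372}{\frac{18942809}{233523}} = \left(22418 + 270372\right) \frac{233523}{18942809} = 292790 \cdot \frac{233523}{18942809} = \frac{68373199170}{18942809}$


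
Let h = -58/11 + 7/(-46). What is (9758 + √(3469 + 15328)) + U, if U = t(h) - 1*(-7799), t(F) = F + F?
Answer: 4439176/253 + √18797 ≈ 17683.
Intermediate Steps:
h = -2745/506 (h = -58*1/11 + 7*(-1/46) = -58/11 - 7/46 = -2745/506 ≈ -5.4249)
t(F) = 2*F
U = 1970402/253 (U = 2*(-2745/506) - 1*(-7799) = -2745/253 + 7799 = 1970402/253 ≈ 7788.1)
(9758 + √(3469 + 15328)) + U = (9758 + √(3469 + 15328)) + 1970402/253 = (9758 + √18797) + 1970402/253 = 4439176/253 + √18797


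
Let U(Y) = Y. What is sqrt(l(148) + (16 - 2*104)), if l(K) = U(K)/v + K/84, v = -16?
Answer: I*sqrt(351897)/42 ≈ 14.124*I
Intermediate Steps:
l(K) = -17*K/336 (l(K) = K/(-16) + K/84 = K*(-1/16) + K*(1/84) = -K/16 + K/84 = -17*K/336)
sqrt(l(148) + (16 - 2*104)) = sqrt(-17/336*148 + (16 - 2*104)) = sqrt(-629/84 + (16 - 208)) = sqrt(-629/84 - 192) = sqrt(-16757/84) = I*sqrt(351897)/42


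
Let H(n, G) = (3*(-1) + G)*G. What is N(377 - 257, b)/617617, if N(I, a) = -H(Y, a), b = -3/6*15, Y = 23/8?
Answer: -45/352924 ≈ -0.00012751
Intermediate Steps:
Y = 23/8 (Y = 23*(⅛) = 23/8 ≈ 2.8750)
b = -15/2 (b = -3*⅙*15 = -½*15 = -15/2 ≈ -7.5000)
H(n, G) = G*(-3 + G) (H(n, G) = (-3 + G)*G = G*(-3 + G))
N(I, a) = -a*(-3 + a)
N(377 - 257, b)/617617 = -15*(3 - 1*(-15/2))/2/617617 = -15*(3 + 15/2)/2*(1/617617) = -15/2*21/2*(1/617617) = -315/4*1/617617 = -45/352924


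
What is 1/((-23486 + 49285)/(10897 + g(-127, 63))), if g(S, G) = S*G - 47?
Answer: 2849/25799 ≈ 0.11043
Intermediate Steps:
g(S, G) = -47 + G*S (g(S, G) = G*S - 47 = -47 + G*S)
1/((-23486 + 49285)/(10897 + g(-127, 63))) = 1/((-23486 + 49285)/(10897 + (-47 + 63*(-127)))) = 1/(25799/(10897 + (-47 - 8001))) = 1/(25799/(10897 - 8048)) = 1/(25799/2849) = 2849/25799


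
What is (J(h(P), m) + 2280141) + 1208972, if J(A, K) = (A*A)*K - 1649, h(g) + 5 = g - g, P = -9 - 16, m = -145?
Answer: 3483839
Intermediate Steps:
P = -25
h(g) = -5 (h(g) = -5 + (g - g) = -5 + 0 = -5)
J(A, K) = -1649 + K*A² (J(A, K) = A²*K - 1649 = K*A² - 1649 = -1649 + K*A²)
(J(h(P), m) + 2280141) + 1208972 = ((-1649 - 145*(-5)²) + 2280141) + 1208972 = ((-1649 - 145*25) + 2280141) + 1208972 = ((-1649 - 3625) + 2280141) + 1208972 = (-5274 + 2280141) + 1208972 = 2274867 + 1208972 = 3483839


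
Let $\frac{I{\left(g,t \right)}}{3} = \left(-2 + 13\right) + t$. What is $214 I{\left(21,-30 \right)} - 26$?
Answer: $-12224$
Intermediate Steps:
$I{\left(g,t \right)} = 33 + 3 t$ ($I{\left(g,t \right)} = 3 \left(\left(-2 + 13\right) + t\right) = 3 \left(11 + t\right) = 33 + 3 t$)
$214 I{\left(21,-30 \right)} - 26 = 214 \left(33 + 3 \left(-30\right)\right) - 26 = 214 \left(33 - 90\right) - 26 = 214 \left(-57\right) - 26 = -12198 - 26 = -12224$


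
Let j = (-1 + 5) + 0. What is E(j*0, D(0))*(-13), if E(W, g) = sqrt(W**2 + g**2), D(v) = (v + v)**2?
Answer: 0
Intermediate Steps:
j = 4 (j = 4 + 0 = 4)
D(v) = 4*v**2 (D(v) = (2*v)**2 = 4*v**2)
E(j*0, D(0))*(-13) = sqrt((4*0)**2 + (4*0**2)**2)*(-13) = sqrt(0**2 + (4*0)**2)*(-13) = sqrt(0 + 0**2)*(-13) = sqrt(0 + 0)*(-13) = sqrt(0)*(-13) = 0*(-13) = 0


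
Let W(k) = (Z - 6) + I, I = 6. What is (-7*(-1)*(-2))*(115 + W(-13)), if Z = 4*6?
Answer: -1946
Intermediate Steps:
Z = 24
W(k) = 24 (W(k) = (24 - 6) + 6 = 18 + 6 = 24)
(-7*(-1)*(-2))*(115 + W(-13)) = (-7*(-1)*(-2))*(115 + 24) = (7*(-2))*139 = -14*139 = -1946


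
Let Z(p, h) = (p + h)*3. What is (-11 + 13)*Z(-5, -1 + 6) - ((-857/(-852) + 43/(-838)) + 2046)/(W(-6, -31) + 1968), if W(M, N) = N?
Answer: -730738213/691485756 ≈ -1.0568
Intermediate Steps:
Z(p, h) = 3*h + 3*p (Z(p, h) = (h + p)*3 = 3*h + 3*p)
(-11 + 13)*Z(-5, -1 + 6) - ((-857/(-852) + 43/(-838)) + 2046)/(W(-6, -31) + 1968) = (-11 + 13)*(3*(-1 + 6) + 3*(-5)) - ((-857/(-852) + 43/(-838)) + 2046)/(-31 + 1968) = 2*(3*5 - 15) - ((-857*(-1/852) + 43*(-1/838)) + 2046)/1937 = 2*(15 - 15) - ((857/852 - 43/838) + 2046)/1937 = 2*0 - (340765/356988 + 2046)/1937 = 0 - 730738213/(356988*1937) = 0 - 1*730738213/691485756 = 0 - 730738213/691485756 = -730738213/691485756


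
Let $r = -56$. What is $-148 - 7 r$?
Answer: $244$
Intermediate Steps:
$-148 - 7 r = -148 - -392 = -148 + 392 = 244$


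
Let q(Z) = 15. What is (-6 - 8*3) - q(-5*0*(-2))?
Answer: -45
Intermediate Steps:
(-6 - 8*3) - q(-5*0*(-2)) = (-6 - 8*3) - 1*15 = (-6 - 24) - 15 = -30 - 15 = -45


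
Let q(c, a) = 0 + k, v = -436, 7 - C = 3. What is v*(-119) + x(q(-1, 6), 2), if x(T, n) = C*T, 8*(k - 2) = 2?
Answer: 51893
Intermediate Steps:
k = 9/4 (k = 2 + (1/8)*2 = 2 + 1/4 = 9/4 ≈ 2.2500)
C = 4 (C = 7 - 1*3 = 7 - 3 = 4)
q(c, a) = 9/4 (q(c, a) = 0 + 9/4 = 9/4)
x(T, n) = 4*T
v*(-119) + x(q(-1, 6), 2) = -436*(-119) + 4*(9/4) = 51884 + 9 = 51893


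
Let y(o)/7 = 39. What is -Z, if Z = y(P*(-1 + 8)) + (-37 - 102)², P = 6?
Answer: -19594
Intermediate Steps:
y(o) = 273 (y(o) = 7*39 = 273)
Z = 19594 (Z = 273 + (-37 - 102)² = 273 + (-139)² = 273 + 19321 = 19594)
-Z = -1*19594 = -19594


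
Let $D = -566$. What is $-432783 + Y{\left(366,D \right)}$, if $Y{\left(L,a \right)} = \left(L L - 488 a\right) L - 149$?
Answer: $149687092$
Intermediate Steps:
$Y{\left(L,a \right)} = -149 + L \left(L^{2} - 488 a\right)$ ($Y{\left(L,a \right)} = \left(L^{2} - 488 a\right) L - 149 = L \left(L^{2} - 488 a\right) - 149 = -149 + L \left(L^{2} - 488 a\right)$)
$-432783 + Y{\left(366,D \right)} = -432783 - \left(149 - 101092128 - 49027896\right) = -432783 + \left(-149 + 49027896 + 101092128\right) = -432783 + 150119875 = 149687092$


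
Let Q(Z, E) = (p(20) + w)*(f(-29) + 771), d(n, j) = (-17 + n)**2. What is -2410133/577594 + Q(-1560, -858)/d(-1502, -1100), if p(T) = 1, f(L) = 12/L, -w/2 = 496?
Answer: -174061685461315/38648818213586 ≈ -4.5037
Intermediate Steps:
w = -992 (w = -2*496 = -992)
Q(Z, E) = -22145877/29 (Q(Z, E) = (1 - 992)*(12/(-29) + 771) = -991*(12*(-1/29) + 771) = -991*(-12/29 + 771) = -991*22347/29 = -22145877/29)
-2410133/577594 + Q(-1560, -858)/d(-1502, -1100) = -2410133/577594 - 22145877/(29*(-17 - 1502)**2) = -2410133*1/577594 - 22145877/(29*((-1519)**2)) = -2410133/577594 - 22145877/29/2307361 = -2410133/577594 - 22145877/29*1/2307361 = -2410133/577594 - 22145877/66913469 = -174061685461315/38648818213586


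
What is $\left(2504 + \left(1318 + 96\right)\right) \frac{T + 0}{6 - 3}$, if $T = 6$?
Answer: $7836$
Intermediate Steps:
$\left(2504 + \left(1318 + 96\right)\right) \frac{T + 0}{6 - 3} = \left(2504 + \left(1318 + 96\right)\right) \frac{6 + 0}{6 - 3} = \left(2504 + 1414\right) \frac{6}{3} = 3918 \cdot 6 \cdot \frac{1}{3} = 3918 \cdot 2 = 7836$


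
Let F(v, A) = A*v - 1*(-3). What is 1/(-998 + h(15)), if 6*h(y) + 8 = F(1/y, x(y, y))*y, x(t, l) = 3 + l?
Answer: -6/5933 ≈ -0.0010113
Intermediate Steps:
F(v, A) = 3 + A*v (F(v, A) = A*v + 3 = 3 + A*v)
h(y) = -4/3 + y*(3 + (3 + y)/y)/6 (h(y) = -4/3 + ((3 + (3 + y)/y)*y)/6 = -4/3 + (y*(3 + (3 + y)/y))/6 = -4/3 + y*(3 + (3 + y)/y)/6)
1/(-998 + h(15)) = 1/(-998 + (-⅚ + (⅔)*15)) = 1/(-998 + (-⅚ + 10)) = 1/(-998 + 55/6) = 1/(-5933/6) = -6/5933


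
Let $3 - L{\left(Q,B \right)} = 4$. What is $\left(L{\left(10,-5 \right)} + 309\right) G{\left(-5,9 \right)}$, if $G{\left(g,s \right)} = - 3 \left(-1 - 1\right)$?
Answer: $1848$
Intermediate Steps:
$L{\left(Q,B \right)} = -1$ ($L{\left(Q,B \right)} = 3 - 4 = -1$)
$G{\left(g,s \right)} = 6$ ($G{\left(g,s \right)} = \left(-3\right) \left(-2\right) = 6$)
$\left(L{\left(10,-5 \right)} + 309\right) G{\left(-5,9 \right)} = \left(-1 + 309\right) 6 = 308 \cdot 6 = 1848$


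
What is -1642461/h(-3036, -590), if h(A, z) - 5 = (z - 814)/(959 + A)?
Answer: -3411391497/11789 ≈ -2.8937e+5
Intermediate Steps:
h(A, z) = 5 + (-814 + z)/(959 + A) (h(A, z) = 5 + (z - 814)/(959 + A) = 5 + (-814 + z)/(959 + A))
-1642461/h(-3036, -590) = -1642461*(959 - 3036)/(3981 - 590 + 5*(-3036)) = -1642461*(-2077/(3981 - 590 - 15180)) = -1642461/((-1/2077*(-11789))) = -1642461/11789/2077 = -1642461*2077/11789 = -3411391497/11789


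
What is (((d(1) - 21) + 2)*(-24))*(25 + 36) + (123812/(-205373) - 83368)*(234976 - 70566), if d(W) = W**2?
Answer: -2814966721105864/205373 ≈ -1.3707e+10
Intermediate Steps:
(((d(1) - 21) + 2)*(-24))*(25 + 36) + (123812/(-205373) - 83368)*(234976 - 70566) = (((1**2 - 21) + 2)*(-24))*(25 + 36) + (123812/(-205373) - 83368)*(234976 - 70566) = (((1 - 21) + 2)*(-24))*61 + (123812*(-1/205373) - 83368)*164410 = ((-20 + 2)*(-24))*61 + (-123812/205373 - 83368)*164410 = -18*(-24)*61 - 17121660076/205373*164410 = 432*61 - 2814972133095160/205373 = 26352 - 2814972133095160/205373 = -2814966721105864/205373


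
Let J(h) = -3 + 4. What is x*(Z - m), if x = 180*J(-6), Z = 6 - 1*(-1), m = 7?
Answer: 0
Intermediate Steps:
J(h) = 1
Z = 7 (Z = 6 + 1 = 7)
x = 180 (x = 180*1 = 180)
x*(Z - m) = 180*(7 - 1*7) = 180*(7 - 7) = 180*0 = 0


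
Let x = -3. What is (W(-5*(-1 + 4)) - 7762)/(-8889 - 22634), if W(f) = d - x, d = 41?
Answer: 7718/31523 ≈ 0.24484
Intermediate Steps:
W(f) = 44 (W(f) = 41 - 1*(-3) = 41 + 3 = 44)
(W(-5*(-1 + 4)) - 7762)/(-8889 - 22634) = (44 - 7762)/(-8889 - 22634) = -7718/(-31523) = -7718*(-1/31523) = 7718/31523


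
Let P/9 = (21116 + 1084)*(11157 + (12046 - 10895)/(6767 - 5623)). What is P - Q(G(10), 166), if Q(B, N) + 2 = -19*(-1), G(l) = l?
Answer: 318799853594/143 ≈ 2.2294e+9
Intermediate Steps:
Q(B, N) = 17 (Q(B, N) = -2 - 19*(-1) = -2 + 19 = 17)
P = 318799856025/143 (P = 9*((21116 + 1084)*(11157 + (12046 - 10895)/(6767 - 5623))) = 9*(22200*(11157 + 1151/1144)) = 9*(22200*(12764759/1144)) = 9*(35422206225/143) = 318799856025/143 ≈ 2.2294e+9)
P - Q(G(10), 166) = 318799856025/143 - 1*17 = 318799856025/143 - 17 = 318799853594/143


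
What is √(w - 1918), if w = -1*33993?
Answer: I*√35911 ≈ 189.5*I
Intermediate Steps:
w = -33993
√(w - 1918) = √(-33993 - 1918) = √(-35911) = I*√35911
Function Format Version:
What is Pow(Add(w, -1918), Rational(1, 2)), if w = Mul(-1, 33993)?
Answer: Mul(I, Pow(35911, Rational(1, 2))) ≈ Mul(189.50, I)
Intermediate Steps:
w = -33993
Pow(Add(w, -1918), Rational(1, 2)) = Pow(Add(-33993, -1918), Rational(1, 2)) = Pow(-35911, Rational(1, 2)) = Mul(I, Pow(35911, Rational(1, 2)))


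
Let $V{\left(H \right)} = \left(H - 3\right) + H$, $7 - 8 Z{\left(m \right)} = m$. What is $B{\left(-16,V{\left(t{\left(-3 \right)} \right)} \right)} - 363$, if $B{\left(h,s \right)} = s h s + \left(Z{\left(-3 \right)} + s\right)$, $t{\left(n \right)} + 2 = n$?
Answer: $- \frac{12315}{4} \approx -3078.8$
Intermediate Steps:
$t{\left(n \right)} = -2 + n$
$Z{\left(m \right)} = \frac{7}{8} - \frac{m}{8}$
$V{\left(H \right)} = -3 + 2 H$ ($V{\left(H \right)} = \left(-3 + H\right) + H = -3 + 2 H$)
$B{\left(h,s \right)} = \frac{5}{4} + s + h s^{2}$ ($B{\left(h,s \right)} = s h s + \left(\left(\frac{7}{8} - - \frac{3}{8}\right) + s\right) = h s s + \left(\left(\frac{7}{8} + \frac{3}{8}\right) + s\right) = h s^{2} + \left(\frac{5}{4} + s\right) = \frac{5}{4} + s + h s^{2}$)
$B{\left(-16,V{\left(t{\left(-3 \right)} \right)} \right)} - 363 = \left(\frac{5}{4} + \left(-3 + 2 \left(-2 - 3\right)\right) - 16 \left(-3 + 2 \left(-2 - 3\right)\right)^{2}\right) - 363 = \left(\frac{5}{4} + \left(-3 + 2 \left(-5\right)\right) - 16 \left(-3 + 2 \left(-5\right)\right)^{2}\right) - 363 = \left(\frac{5}{4} - 13 - 16 \left(-3 - 10\right)^{2}\right) - 363 = \left(\frac{5}{4} - 13 - 16 \left(-13\right)^{2}\right) - 363 = \left(\frac{5}{4} - 13 - 2704\right) - 363 = - \frac{10863}{4} - 363 = - \frac{12315}{4}$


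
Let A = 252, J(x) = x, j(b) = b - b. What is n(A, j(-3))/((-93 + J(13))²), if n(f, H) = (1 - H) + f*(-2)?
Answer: -503/6400 ≈ -0.078594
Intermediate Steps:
j(b) = 0
n(f, H) = 1 - H - 2*f (n(f, H) = (1 - H) - 2*f = 1 - H - 2*f)
n(A, j(-3))/((-93 + J(13))²) = (1 - 1*0 - 2*252)/((-93 + 13)²) = (1 + 0 - 504)/((-80)²) = -503/6400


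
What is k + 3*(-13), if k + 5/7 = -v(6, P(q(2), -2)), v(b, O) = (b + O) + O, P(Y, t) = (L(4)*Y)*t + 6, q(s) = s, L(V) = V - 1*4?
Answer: -404/7 ≈ -57.714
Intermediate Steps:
L(V) = -4 + V (L(V) = V - 4 = -4 + V)
P(Y, t) = 6 (P(Y, t) = ((-4 + 4)*Y)*t + 6 = (0*Y)*t + 6 = 0*t + 6 = 0 + 6 = 6)
v(b, O) = b + 2*O (v(b, O) = (O + b) + O = b + 2*O)
k = -131/7 (k = -5/7 - (6 + 2*6) = -5/7 - (6 + 12) = -5/7 - 1*18 = -5/7 - 18 = -131/7 ≈ -18.714)
k + 3*(-13) = -131/7 + 3*(-13) = -131/7 - 39 = -404/7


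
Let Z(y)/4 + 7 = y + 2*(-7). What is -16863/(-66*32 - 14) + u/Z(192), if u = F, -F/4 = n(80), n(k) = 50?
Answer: 2777273/363546 ≈ 7.6394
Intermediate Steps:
Z(y) = -84 + 4*y (Z(y) = -28 + 4*(y + 2*(-7)) = -28 + 4*(y - 14) = -28 + 4*(-14 + y) = -28 + (-56 + 4*y) = -84 + 4*y)
F = -200 (F = -4*50 = -200)
u = -200
-16863/(-66*32 - 14) + u/Z(192) = -16863/(-66*32 - 14) - 200/(-84 + 4*192) = -16863/(-2112 - 14) - 200/(-84 + 768) = -16863/(-2126) - 200/684 = -16863*(-1/2126) - 200*1/684 = 16863/2126 - 50/171 = 2777273/363546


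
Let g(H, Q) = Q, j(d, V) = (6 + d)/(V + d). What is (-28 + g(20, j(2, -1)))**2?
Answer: 400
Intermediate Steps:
j(d, V) = (6 + d)/(V + d)
(-28 + g(20, j(2, -1)))**2 = (-28 + (6 + 2)/(-1 + 2))**2 = (-28 + 8/1)**2 = (-28 + 1*8)**2 = (-28 + 8)**2 = (-20)**2 = 400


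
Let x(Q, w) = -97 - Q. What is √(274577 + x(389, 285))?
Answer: √274091 ≈ 523.54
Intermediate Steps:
√(274577 + x(389, 285)) = √(274577 + (-97 - 1*389)) = √(274577 + (-97 - 389)) = √(274577 - 486) = √274091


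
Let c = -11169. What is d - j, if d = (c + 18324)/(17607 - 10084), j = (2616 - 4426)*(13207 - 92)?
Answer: 178582109605/7523 ≈ 2.3738e+7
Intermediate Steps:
j = -23738150 (j = -1810*13115 = -23738150)
d = 7155/7523 (d = (-11169 + 18324)/(17607 - 10084) = 7155/7523 ≈ 0.95108)
d - j = 7155/7523 - 1*(-23738150) = 7155/7523 + 23738150 = 178582109605/7523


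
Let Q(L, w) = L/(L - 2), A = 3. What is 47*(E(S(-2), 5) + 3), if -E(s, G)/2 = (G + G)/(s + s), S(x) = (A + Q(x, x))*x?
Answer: 1457/7 ≈ 208.14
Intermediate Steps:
Q(L, w) = L/(-2 + L)
S(x) = x*(3 + x/(-2 + x)) (S(x) = (3 + x/(-2 + x))*x = x*(3 + x/(-2 + x)))
E(s, G) = -2*G/s (E(s, G) = -2*(G + G)/(s + s) = -2*2*G/(2*s) = -2*2*G*1/(2*s) = -2*G/s)
47*(E(S(-2), 5) + 3) = 47*(-2*5/2*(-2)*(-3 + 2*(-2))/(-2 - 2) + 3) = 47*(-2*5/2*(-2)*(-3 - 4)/(-4) + 3) = 47*(-2*5/2*(-2)*(-¼)*(-7) + 3) = 47*(-2*5/(-7) + 3) = 47*(-2*5*(-⅐) + 3) = 47*(10/7 + 3) = 47*(31/7) = 1457/7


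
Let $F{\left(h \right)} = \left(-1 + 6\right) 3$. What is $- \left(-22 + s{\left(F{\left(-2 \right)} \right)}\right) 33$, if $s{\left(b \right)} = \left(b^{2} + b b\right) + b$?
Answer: $-14619$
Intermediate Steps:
$F{\left(h \right)} = 15$ ($F{\left(h \right)} = 5 \cdot 3 = 15$)
$s{\left(b \right)} = b + 2 b^{2}$ ($s{\left(b \right)} = \left(b^{2} + b^{2}\right) + b = 2 b^{2} + b = b + 2 b^{2}$)
$- \left(-22 + s{\left(F{\left(-2 \right)} \right)}\right) 33 = - \left(-22 + 15 \left(1 + 2 \cdot 15\right)\right) 33 = - \left(-22 + 15 \left(1 + 30\right)\right) 33 = - \left(-22 + 15 \cdot 31\right) 33 = - \left(-22 + 465\right) 33 = - 443 \cdot 33 = \left(-1\right) 14619 = -14619$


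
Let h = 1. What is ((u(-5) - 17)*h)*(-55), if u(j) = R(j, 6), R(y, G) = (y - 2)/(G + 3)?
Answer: 8800/9 ≈ 977.78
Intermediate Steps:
R(y, G) = (-2 + y)/(3 + G)
u(j) = -2/9 + j/9 (u(j) = (-2 + j)/(3 + 6) = (-2 + j)/9 = -2/9 + j/9)
((u(-5) - 17)*h)*(-55) = (((-2/9 + (1/9)*(-5)) - 17)*1)*(-55) = (((-2/9 - 5/9) - 17)*1)*(-55) = ((-7/9 - 17)*1)*(-55) = -160/9*1*(-55) = -160/9*(-55) = 8800/9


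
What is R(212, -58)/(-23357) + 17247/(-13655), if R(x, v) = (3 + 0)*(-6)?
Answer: -402592389/318939835 ≈ -1.2623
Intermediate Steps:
R(x, v) = -18 (R(x, v) = 3*(-6) = -18)
R(212, -58)/(-23357) + 17247/(-13655) = -18/(-23357) + 17247/(-13655) = -18*(-1/23357) + 17247*(-1/13655) = 18/23357 - 17247/13655 = -402592389/318939835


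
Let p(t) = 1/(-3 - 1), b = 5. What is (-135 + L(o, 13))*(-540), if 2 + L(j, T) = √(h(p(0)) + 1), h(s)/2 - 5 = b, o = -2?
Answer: 73980 - 540*√21 ≈ 71505.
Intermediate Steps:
p(t) = -¼ (p(t) = 1/(-4) = -¼)
h(s) = 20 (h(s) = 10 + 2*5 = 10 + 10 = 20)
L(j, T) = -2 + √21 (L(j, T) = -2 + √(20 + 1) = -2 + √21)
(-135 + L(o, 13))*(-540) = (-135 + (-2 + √21))*(-540) = (-137 + √21)*(-540) = 73980 - 540*√21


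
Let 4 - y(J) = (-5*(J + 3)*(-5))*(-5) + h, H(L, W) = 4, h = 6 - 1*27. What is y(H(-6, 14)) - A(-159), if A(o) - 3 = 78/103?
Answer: 92313/103 ≈ 896.24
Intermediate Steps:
h = -21 (h = 6 - 27 = -21)
A(o) = 387/103 (A(o) = 3 + 78/103 = 387/103)
y(J) = 400 + 125*J (y(J) = 4 - ((-5*(J + 3)*(-5))*(-5) - 21) = 4 - ((-5*(3 + J)*(-5))*(-5) - 21) = 4 - (((-15 - 5*J)*(-5))*(-5) - 21) = 4 - ((75 + 25*J)*(-5) - 21) = 4 - ((-375 - 125*J) - 21) = 4 - (-396 - 125*J) = 4 + (396 + 125*J) = 400 + 125*J)
y(H(-6, 14)) - A(-159) = (400 + 125*4) - 1*387/103 = (400 + 500) - 387/103 = 900 - 387/103 = 92313/103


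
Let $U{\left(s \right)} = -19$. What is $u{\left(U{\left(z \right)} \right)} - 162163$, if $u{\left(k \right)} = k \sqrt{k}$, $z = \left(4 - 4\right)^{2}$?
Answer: $-162163 - 19 i \sqrt{19} \approx -1.6216 \cdot 10^{5} - 82.819 i$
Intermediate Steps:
$z = 0$ ($z = 0^{2} = 0$)
$u{\left(k \right)} = k^{\frac{3}{2}}$
$u{\left(U{\left(z \right)} \right)} - 162163 = \left(-19\right)^{\frac{3}{2}} - 162163 = - 19 i \sqrt{19} - 162163 = -162163 - 19 i \sqrt{19}$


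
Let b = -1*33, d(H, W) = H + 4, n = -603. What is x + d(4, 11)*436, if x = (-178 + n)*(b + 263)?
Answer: -176142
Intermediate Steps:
d(H, W) = 4 + H
b = -33
x = -179630 (x = (-178 - 603)*(-33 + 263) = -781*230 = -179630)
x + d(4, 11)*436 = -179630 + (4 + 4)*436 = -179630 + 8*436 = -179630 + 3488 = -176142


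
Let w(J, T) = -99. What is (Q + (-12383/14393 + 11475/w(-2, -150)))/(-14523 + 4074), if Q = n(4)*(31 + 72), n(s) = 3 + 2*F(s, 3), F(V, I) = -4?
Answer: 86153/1424907 ≈ 0.060462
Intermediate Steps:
n(s) = -5 (n(s) = 3 + 2*(-4) = 3 - 8 = -5)
Q = -515 (Q = -5*(31 + 72) = -5*103 = -515)
(Q + (-12383/14393 + 11475/w(-2, -150)))/(-14523 + 4074) = (-515 + (-12383/14393 + 11475/(-99)))/(-14523 + 4074) = (-515 + (-12383*1/14393 + 11475*(-1/99)))/(-10449) = (-515 + (-12383/14393 - 1275/11))*(-1/10449) = (-515 - 18487288/158323)*(-1/10449) = -100023633/158323*(-1/10449) = 86153/1424907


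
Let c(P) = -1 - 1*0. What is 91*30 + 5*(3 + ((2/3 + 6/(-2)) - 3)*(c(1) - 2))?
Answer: 2825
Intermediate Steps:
c(P) = -1 (c(P) = -1 + 0 = -1)
91*30 + 5*(3 + ((2/3 + 6/(-2)) - 3)*(c(1) - 2)) = 91*30 + 5*(3 + ((2/3 + 6/(-2)) - 3)*(-1 - 2)) = 2730 + 5*(3 + ((2*(1/3) + 6*(-1/2)) - 3)*(-3)) = 2730 + 5*(3 + ((2/3 - 3) - 3)*(-3)) = 2730 + 5*(3 + (-7/3 - 3)*(-3)) = 2730 + 5*(3 - 16/3*(-3)) = 2730 + 5*(3 + 16) = 2730 + 5*19 = 2730 + 95 = 2825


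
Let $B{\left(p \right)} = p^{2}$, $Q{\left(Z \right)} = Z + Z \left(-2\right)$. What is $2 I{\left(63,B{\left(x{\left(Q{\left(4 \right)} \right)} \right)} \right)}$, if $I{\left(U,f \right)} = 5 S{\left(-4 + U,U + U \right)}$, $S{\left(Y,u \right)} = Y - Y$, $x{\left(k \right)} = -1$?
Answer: $0$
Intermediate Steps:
$Q{\left(Z \right)} = - Z$ ($Q{\left(Z \right)} = Z - 2 Z = - Z$)
$S{\left(Y,u \right)} = 0$
$I{\left(U,f \right)} = 0$ ($I{\left(U,f \right)} = 5 \cdot 0 = 0$)
$2 I{\left(63,B{\left(x{\left(Q{\left(4 \right)} \right)} \right)} \right)} = 2 \cdot 0 = 0$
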